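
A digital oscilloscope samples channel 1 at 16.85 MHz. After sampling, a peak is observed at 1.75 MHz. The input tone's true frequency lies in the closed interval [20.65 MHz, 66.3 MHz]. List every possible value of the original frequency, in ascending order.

31.95 MHz, 35.45 MHz, 48.8 MHz, 52.3 MHz, 65.65 MHz

Frequencies that alias to 1.75 MHz are k·fs ± 1.75 MHz for integer k ≥ 0.
k=0: 1.75 MHz.
k=1: 15.1 MHz, 18.6 MHz.
k=2: 31.95 MHz, 35.45 MHz.
k=3: 48.8 MHz, 52.3 MHz.
k=4: 65.65 MHz, 69.15 MHz.
k=5: 82.5 MHz, 86 MHz.
Within [20.65 MHz, 66.3 MHz]: 31.95 MHz, 35.45 MHz, 48.8 MHz, 52.3 MHz, 65.65 MHz.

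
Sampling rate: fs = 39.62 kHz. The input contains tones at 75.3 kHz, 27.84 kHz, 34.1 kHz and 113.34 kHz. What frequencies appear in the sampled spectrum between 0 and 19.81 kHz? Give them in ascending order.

3.94 kHz, 5.52 kHz, 11.78 kHz

fs/2 = 19.81 kHz.
75.3 kHz mod fs = 35.68 kHz.
35.68 kHz > fs/2 = 19.81 kHz, folds to fs − 35.68 kHz = 3.94 kHz.
27.84 kHz > fs/2 = 19.81 kHz, folds to fs − 27.84 kHz = 11.78 kHz.
34.1 kHz > fs/2 = 19.81 kHz, folds to fs − 34.1 kHz = 5.52 kHz.
113.34 kHz mod fs = 34.1 kHz.
34.1 kHz > fs/2 = 19.81 kHz, folds to fs − 34.1 kHz = 5.52 kHz.
Distinct values: {3.94 kHz, 5.52 kHz, 11.78 kHz}.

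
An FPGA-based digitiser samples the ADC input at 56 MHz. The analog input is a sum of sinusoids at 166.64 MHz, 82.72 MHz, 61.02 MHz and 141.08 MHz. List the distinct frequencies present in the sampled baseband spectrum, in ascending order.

1.36 MHz, 5.02 MHz, 26.72 MHz, 26.92 MHz

fs/2 = 28 MHz.
166.64 MHz mod fs = 54.64 MHz.
54.64 MHz > fs/2 = 28 MHz, folds to fs − 54.64 MHz = 1.36 MHz.
82.72 MHz mod fs = 26.72 MHz.
26.72 MHz ≤ fs/2 = 28 MHz, appears at 26.72 MHz.
61.02 MHz mod fs = 5.02 MHz.
5.02 MHz ≤ fs/2 = 28 MHz, appears at 5.02 MHz.
141.08 MHz mod fs = 29.08 MHz.
29.08 MHz > fs/2 = 28 MHz, folds to fs − 29.08 MHz = 26.92 MHz.
Distinct values: {1.36 MHz, 5.02 MHz, 26.72 MHz, 26.92 MHz}.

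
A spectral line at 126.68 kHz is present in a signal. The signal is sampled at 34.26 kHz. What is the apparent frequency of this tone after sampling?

10.36 kHz

126.68 kHz mod fs = 23.9 kHz.
23.9 kHz > fs/2 = 17.13 kHz, folds to fs − 23.9 kHz = 10.36 kHz.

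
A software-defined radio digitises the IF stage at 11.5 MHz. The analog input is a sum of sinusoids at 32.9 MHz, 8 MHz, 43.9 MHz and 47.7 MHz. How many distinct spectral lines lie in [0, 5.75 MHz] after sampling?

fs/2 = 5.75 MHz.
32.9 MHz mod fs = 9.9 MHz.
9.9 MHz > fs/2 = 5.75 MHz, folds to fs − 9.9 MHz = 1.6 MHz.
8 MHz > fs/2 = 5.75 MHz, folds to fs − 8 MHz = 3.5 MHz.
43.9 MHz mod fs = 9.4 MHz.
9.4 MHz > fs/2 = 5.75 MHz, folds to fs − 9.4 MHz = 2.1 MHz.
47.7 MHz mod fs = 1.7 MHz.
1.7 MHz ≤ fs/2 = 5.75 MHz, appears at 1.7 MHz.
Distinct values: {1.6 MHz, 1.7 MHz, 2.1 MHz, 3.5 MHz} → 4.

4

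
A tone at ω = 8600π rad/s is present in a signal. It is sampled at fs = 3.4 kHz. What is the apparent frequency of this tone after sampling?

0.9 kHz

ω = 8600π rad/s → f = ω/(2π) = 4300 Hz = 4.3 kHz.
4.3 kHz mod fs = 0.9 kHz.
0.9 kHz ≤ fs/2 = 1.7 kHz, appears at 0.9 kHz.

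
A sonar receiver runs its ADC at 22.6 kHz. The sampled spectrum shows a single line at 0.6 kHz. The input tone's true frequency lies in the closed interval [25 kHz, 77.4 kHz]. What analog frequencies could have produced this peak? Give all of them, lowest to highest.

Frequencies that alias to 0.6 kHz are k·fs ± 0.6 kHz for integer k ≥ 0.
k=0: 0.6 kHz.
k=1: 22 kHz, 23.2 kHz.
k=2: 44.6 kHz, 45.8 kHz.
k=3: 67.2 kHz, 68.4 kHz.
k=4: 89.8 kHz, 91 kHz.
Within [25 kHz, 77.4 kHz]: 44.6 kHz, 45.8 kHz, 67.2 kHz, 68.4 kHz.

44.6 kHz, 45.8 kHz, 67.2 kHz, 68.4 kHz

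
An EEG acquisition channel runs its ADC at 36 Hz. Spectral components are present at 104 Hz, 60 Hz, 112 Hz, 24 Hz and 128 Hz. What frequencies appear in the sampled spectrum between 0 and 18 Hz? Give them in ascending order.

fs/2 = 18 Hz.
104 Hz mod fs = 32 Hz.
32 Hz > fs/2 = 18 Hz, folds to fs − 32 Hz = 4 Hz.
60 Hz mod fs = 24 Hz.
24 Hz > fs/2 = 18 Hz, folds to fs − 24 Hz = 12 Hz.
112 Hz mod fs = 4 Hz.
4 Hz ≤ fs/2 = 18 Hz, appears at 4 Hz.
24 Hz > fs/2 = 18 Hz, folds to fs − 24 Hz = 12 Hz.
128 Hz mod fs = 20 Hz.
20 Hz > fs/2 = 18 Hz, folds to fs − 20 Hz = 16 Hz.
Distinct values: {4 Hz, 12 Hz, 16 Hz}.

4 Hz, 12 Hz, 16 Hz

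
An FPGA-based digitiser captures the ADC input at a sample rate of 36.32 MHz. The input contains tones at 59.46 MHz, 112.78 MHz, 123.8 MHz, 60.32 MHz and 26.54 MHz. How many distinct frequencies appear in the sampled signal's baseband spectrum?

5

fs/2 = 18.16 MHz.
59.46 MHz mod fs = 23.14 MHz.
23.14 MHz > fs/2 = 18.16 MHz, folds to fs − 23.14 MHz = 13.18 MHz.
112.78 MHz mod fs = 3.82 MHz.
3.82 MHz ≤ fs/2 = 18.16 MHz, appears at 3.82 MHz.
123.8 MHz mod fs = 14.84 MHz.
14.84 MHz ≤ fs/2 = 18.16 MHz, appears at 14.84 MHz.
60.32 MHz mod fs = 24 MHz.
24 MHz > fs/2 = 18.16 MHz, folds to fs − 24 MHz = 12.32 MHz.
26.54 MHz > fs/2 = 18.16 MHz, folds to fs − 26.54 MHz = 9.78 MHz.
Distinct values: {3.82 MHz, 9.78 MHz, 12.32 MHz, 13.18 MHz, 14.84 MHz} → 5.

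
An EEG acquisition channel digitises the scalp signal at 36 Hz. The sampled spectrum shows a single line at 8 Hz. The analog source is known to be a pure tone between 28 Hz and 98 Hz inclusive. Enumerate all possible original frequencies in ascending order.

Frequencies that alias to 8 Hz are k·fs ± 8 Hz for integer k ≥ 0.
k=0: 8 Hz.
k=1: 28 Hz, 44 Hz.
k=2: 64 Hz, 80 Hz.
k=3: 100 Hz, 116 Hz.
Within [28 Hz, 98 Hz]: 28 Hz, 44 Hz, 64 Hz, 80 Hz.

28 Hz, 44 Hz, 64 Hz, 80 Hz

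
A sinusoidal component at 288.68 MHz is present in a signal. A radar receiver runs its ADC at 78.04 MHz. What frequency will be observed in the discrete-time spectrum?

23.48 MHz

288.68 MHz mod fs = 54.56 MHz.
54.56 MHz > fs/2 = 39.02 MHz, folds to fs − 54.56 MHz = 23.48 MHz.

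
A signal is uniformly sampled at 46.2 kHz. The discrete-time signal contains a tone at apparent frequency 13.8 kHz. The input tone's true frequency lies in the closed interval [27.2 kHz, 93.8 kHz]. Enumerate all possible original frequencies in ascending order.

Frequencies that alias to 13.8 kHz are k·fs ± 13.8 kHz for integer k ≥ 0.
k=0: 13.8 kHz.
k=1: 32.4 kHz, 60 kHz.
k=2: 78.6 kHz, 106.2 kHz.
k=3: 124.8 kHz, 152.4 kHz.
Within [27.2 kHz, 93.8 kHz]: 32.4 kHz, 60 kHz, 78.6 kHz.

32.4 kHz, 60 kHz, 78.6 kHz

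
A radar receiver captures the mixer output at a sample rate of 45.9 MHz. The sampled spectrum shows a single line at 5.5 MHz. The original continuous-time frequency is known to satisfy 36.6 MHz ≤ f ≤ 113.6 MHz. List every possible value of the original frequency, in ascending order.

40.4 MHz, 51.4 MHz, 86.3 MHz, 97.3 MHz

Frequencies that alias to 5.5 MHz are k·fs ± 5.5 MHz for integer k ≥ 0.
k=0: 5.5 MHz.
k=1: 40.4 MHz, 51.4 MHz.
k=2: 86.3 MHz, 97.3 MHz.
k=3: 132.2 MHz, 143.2 MHz.
Within [36.6 MHz, 113.6 MHz]: 40.4 MHz, 51.4 MHz, 86.3 MHz, 97.3 MHz.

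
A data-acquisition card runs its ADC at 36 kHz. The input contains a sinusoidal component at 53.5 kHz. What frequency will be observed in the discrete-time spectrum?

53.5 kHz mod fs = 17.5 kHz.
17.5 kHz ≤ fs/2 = 18 kHz, appears at 17.5 kHz.

17.5 kHz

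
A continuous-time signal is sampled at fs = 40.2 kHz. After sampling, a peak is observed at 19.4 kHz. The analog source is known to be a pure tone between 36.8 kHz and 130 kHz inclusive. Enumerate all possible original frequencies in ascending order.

Frequencies that alias to 19.4 kHz are k·fs ± 19.4 kHz for integer k ≥ 0.
k=0: 19.4 kHz.
k=1: 20.8 kHz, 59.6 kHz.
k=2: 61 kHz, 99.8 kHz.
k=3: 101.2 kHz, 140 kHz.
k=4: 141.4 kHz, 180.2 kHz.
Within [36.8 kHz, 130 kHz]: 59.6 kHz, 61 kHz, 99.8 kHz, 101.2 kHz.

59.6 kHz, 61 kHz, 99.8 kHz, 101.2 kHz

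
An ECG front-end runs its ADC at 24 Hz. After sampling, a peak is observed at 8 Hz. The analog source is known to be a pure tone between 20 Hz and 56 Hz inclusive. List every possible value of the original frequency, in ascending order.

32 Hz, 40 Hz, 56 Hz

Frequencies that alias to 8 Hz are k·fs ± 8 Hz for integer k ≥ 0.
k=0: 8 Hz.
k=1: 16 Hz, 32 Hz.
k=2: 40 Hz, 56 Hz.
k=3: 64 Hz, 80 Hz.
Within [20 Hz, 56 Hz]: 32 Hz, 40 Hz, 56 Hz.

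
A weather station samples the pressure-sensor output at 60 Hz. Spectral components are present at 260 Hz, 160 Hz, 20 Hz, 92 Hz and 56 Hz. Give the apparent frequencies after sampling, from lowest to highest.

fs/2 = 30 Hz.
260 Hz mod fs = 20 Hz.
20 Hz ≤ fs/2 = 30 Hz, appears at 20 Hz.
160 Hz mod fs = 40 Hz.
40 Hz > fs/2 = 30 Hz, folds to fs − 40 Hz = 20 Hz.
20 Hz ≤ fs/2 = 30 Hz, passes unchanged.
92 Hz mod fs = 32 Hz.
32 Hz > fs/2 = 30 Hz, folds to fs − 32 Hz = 28 Hz.
56 Hz > fs/2 = 30 Hz, folds to fs − 56 Hz = 4 Hz.
Distinct values: {4 Hz, 20 Hz, 28 Hz}.

4 Hz, 20 Hz, 28 Hz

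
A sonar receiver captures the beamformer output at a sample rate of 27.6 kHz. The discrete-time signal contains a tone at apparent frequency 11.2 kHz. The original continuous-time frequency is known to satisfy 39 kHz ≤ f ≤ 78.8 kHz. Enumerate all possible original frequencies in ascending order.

44 kHz, 66.4 kHz, 71.6 kHz

Frequencies that alias to 11.2 kHz are k·fs ± 11.2 kHz for integer k ≥ 0.
k=0: 11.2 kHz.
k=1: 16.4 kHz, 38.8 kHz.
k=2: 44 kHz, 66.4 kHz.
k=3: 71.6 kHz, 94 kHz.
k=4: 99.2 kHz, 121.6 kHz.
Within [39 kHz, 78.8 kHz]: 44 kHz, 66.4 kHz, 71.6 kHz.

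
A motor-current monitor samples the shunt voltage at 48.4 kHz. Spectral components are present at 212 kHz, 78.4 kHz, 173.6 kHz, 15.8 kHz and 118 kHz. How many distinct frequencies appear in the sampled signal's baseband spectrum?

4

fs/2 = 24.2 kHz.
212 kHz mod fs = 18.4 kHz.
18.4 kHz ≤ fs/2 = 24.2 kHz, appears at 18.4 kHz.
78.4 kHz mod fs = 30 kHz.
30 kHz > fs/2 = 24.2 kHz, folds to fs − 30 kHz = 18.4 kHz.
173.6 kHz mod fs = 28.4 kHz.
28.4 kHz > fs/2 = 24.2 kHz, folds to fs − 28.4 kHz = 20 kHz.
15.8 kHz ≤ fs/2 = 24.2 kHz, passes unchanged.
118 kHz mod fs = 21.2 kHz.
21.2 kHz ≤ fs/2 = 24.2 kHz, appears at 21.2 kHz.
Distinct values: {15.8 kHz, 18.4 kHz, 20 kHz, 21.2 kHz} → 4.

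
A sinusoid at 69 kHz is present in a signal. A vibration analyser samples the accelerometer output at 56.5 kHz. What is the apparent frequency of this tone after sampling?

12.5 kHz

69 kHz mod fs = 12.5 kHz.
12.5 kHz ≤ fs/2 = 28.25 kHz, appears at 12.5 kHz.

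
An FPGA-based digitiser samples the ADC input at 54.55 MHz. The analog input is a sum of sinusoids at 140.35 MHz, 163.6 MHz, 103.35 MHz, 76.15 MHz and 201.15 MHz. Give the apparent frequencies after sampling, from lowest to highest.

0.05 MHz, 5.75 MHz, 17.05 MHz, 21.6 MHz, 23.3 MHz

fs/2 = 27.275 MHz.
140.35 MHz mod fs = 31.25 MHz.
31.25 MHz > fs/2 = 27.275 MHz, folds to fs − 31.25 MHz = 23.3 MHz.
163.6 MHz mod fs = 54.5 MHz.
54.5 MHz > fs/2 = 27.275 MHz, folds to fs − 54.5 MHz = 0.05 MHz.
103.35 MHz mod fs = 48.8 MHz.
48.8 MHz > fs/2 = 27.275 MHz, folds to fs − 48.8 MHz = 5.75 MHz.
76.15 MHz mod fs = 21.6 MHz.
21.6 MHz ≤ fs/2 = 27.275 MHz, appears at 21.6 MHz.
201.15 MHz mod fs = 37.5 MHz.
37.5 MHz > fs/2 = 27.275 MHz, folds to fs − 37.5 MHz = 17.05 MHz.
Distinct values: {0.05 MHz, 5.75 MHz, 17.05 MHz, 21.6 MHz, 23.3 MHz}.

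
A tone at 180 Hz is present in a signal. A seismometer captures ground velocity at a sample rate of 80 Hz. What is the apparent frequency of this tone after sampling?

180 Hz mod fs = 20 Hz.
20 Hz ≤ fs/2 = 40 Hz, appears at 20 Hz.

20 Hz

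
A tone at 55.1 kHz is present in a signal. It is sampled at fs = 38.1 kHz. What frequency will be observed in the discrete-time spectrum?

55.1 kHz mod fs = 17 kHz.
17 kHz ≤ fs/2 = 19.05 kHz, appears at 17 kHz.

17 kHz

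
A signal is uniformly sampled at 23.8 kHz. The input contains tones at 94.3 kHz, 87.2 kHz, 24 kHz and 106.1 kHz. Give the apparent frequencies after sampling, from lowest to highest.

fs/2 = 11.9 kHz.
94.3 kHz mod fs = 22.9 kHz.
22.9 kHz > fs/2 = 11.9 kHz, folds to fs − 22.9 kHz = 0.9 kHz.
87.2 kHz mod fs = 15.8 kHz.
15.8 kHz > fs/2 = 11.9 kHz, folds to fs − 15.8 kHz = 8 kHz.
24 kHz mod fs = 0.2 kHz.
0.2 kHz ≤ fs/2 = 11.9 kHz, appears at 0.2 kHz.
106.1 kHz mod fs = 10.9 kHz.
10.9 kHz ≤ fs/2 = 11.9 kHz, appears at 10.9 kHz.
Distinct values: {0.2 kHz, 0.9 kHz, 8 kHz, 10.9 kHz}.

0.2 kHz, 0.9 kHz, 8 kHz, 10.9 kHz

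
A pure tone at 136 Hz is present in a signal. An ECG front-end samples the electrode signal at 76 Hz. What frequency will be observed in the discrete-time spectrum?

136 Hz mod fs = 60 Hz.
60 Hz > fs/2 = 38 Hz, folds to fs − 60 Hz = 16 Hz.

16 Hz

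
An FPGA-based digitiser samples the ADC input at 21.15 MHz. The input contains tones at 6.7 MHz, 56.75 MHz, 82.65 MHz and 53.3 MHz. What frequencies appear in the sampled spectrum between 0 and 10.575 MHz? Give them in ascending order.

fs/2 = 10.575 MHz.
6.7 MHz ≤ fs/2 = 10.575 MHz, passes unchanged.
56.75 MHz mod fs = 14.45 MHz.
14.45 MHz > fs/2 = 10.575 MHz, folds to fs − 14.45 MHz = 6.7 MHz.
82.65 MHz mod fs = 19.2 MHz.
19.2 MHz > fs/2 = 10.575 MHz, folds to fs − 19.2 MHz = 1.95 MHz.
53.3 MHz mod fs = 11 MHz.
11 MHz > fs/2 = 10.575 MHz, folds to fs − 11 MHz = 10.15 MHz.
Distinct values: {1.95 MHz, 6.7 MHz, 10.15 MHz}.

1.95 MHz, 6.7 MHz, 10.15 MHz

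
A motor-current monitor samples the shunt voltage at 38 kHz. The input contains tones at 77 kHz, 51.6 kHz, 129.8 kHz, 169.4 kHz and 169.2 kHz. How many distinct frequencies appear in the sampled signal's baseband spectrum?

5

fs/2 = 19 kHz.
77 kHz mod fs = 1 kHz.
1 kHz ≤ fs/2 = 19 kHz, appears at 1 kHz.
51.6 kHz mod fs = 13.6 kHz.
13.6 kHz ≤ fs/2 = 19 kHz, appears at 13.6 kHz.
129.8 kHz mod fs = 15.8 kHz.
15.8 kHz ≤ fs/2 = 19 kHz, appears at 15.8 kHz.
169.4 kHz mod fs = 17.4 kHz.
17.4 kHz ≤ fs/2 = 19 kHz, appears at 17.4 kHz.
169.2 kHz mod fs = 17.2 kHz.
17.2 kHz ≤ fs/2 = 19 kHz, appears at 17.2 kHz.
Distinct values: {1 kHz, 13.6 kHz, 15.8 kHz, 17.2 kHz, 17.4 kHz} → 5.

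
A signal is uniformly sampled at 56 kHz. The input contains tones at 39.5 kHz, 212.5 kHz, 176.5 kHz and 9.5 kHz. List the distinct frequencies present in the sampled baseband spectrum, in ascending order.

8.5 kHz, 9.5 kHz, 11.5 kHz, 16.5 kHz

fs/2 = 28 kHz.
39.5 kHz > fs/2 = 28 kHz, folds to fs − 39.5 kHz = 16.5 kHz.
212.5 kHz mod fs = 44.5 kHz.
44.5 kHz > fs/2 = 28 kHz, folds to fs − 44.5 kHz = 11.5 kHz.
176.5 kHz mod fs = 8.5 kHz.
8.5 kHz ≤ fs/2 = 28 kHz, appears at 8.5 kHz.
9.5 kHz ≤ fs/2 = 28 kHz, passes unchanged.
Distinct values: {8.5 kHz, 9.5 kHz, 11.5 kHz, 16.5 kHz}.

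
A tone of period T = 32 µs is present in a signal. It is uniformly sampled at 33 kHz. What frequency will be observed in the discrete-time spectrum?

T = 32 µs → f = 1/T = 31.25 kHz.
31.25 kHz > fs/2 = 16.5 kHz, folds to fs − 31.25 kHz = 1.75 kHz.

1.75 kHz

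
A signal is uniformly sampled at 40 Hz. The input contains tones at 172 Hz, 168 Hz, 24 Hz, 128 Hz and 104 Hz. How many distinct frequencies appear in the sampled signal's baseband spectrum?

3

fs/2 = 20 Hz.
172 Hz mod fs = 12 Hz.
12 Hz ≤ fs/2 = 20 Hz, appears at 12 Hz.
168 Hz mod fs = 8 Hz.
8 Hz ≤ fs/2 = 20 Hz, appears at 8 Hz.
24 Hz > fs/2 = 20 Hz, folds to fs − 24 Hz = 16 Hz.
128 Hz mod fs = 8 Hz.
8 Hz ≤ fs/2 = 20 Hz, appears at 8 Hz.
104 Hz mod fs = 24 Hz.
24 Hz > fs/2 = 20 Hz, folds to fs − 24 Hz = 16 Hz.
Distinct values: {8 Hz, 12 Hz, 16 Hz} → 3.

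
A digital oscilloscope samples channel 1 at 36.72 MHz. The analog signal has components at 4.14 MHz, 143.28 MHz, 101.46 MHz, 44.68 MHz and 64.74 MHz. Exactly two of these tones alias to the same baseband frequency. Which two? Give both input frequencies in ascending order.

fs/2 = 18.36 MHz.
4.14 MHz ≤ fs/2 = 18.36 MHz, passes unchanged.
143.28 MHz mod fs = 33.12 MHz.
33.12 MHz > fs/2 = 18.36 MHz, folds to fs − 33.12 MHz = 3.6 MHz.
101.46 MHz mod fs = 28.02 MHz.
28.02 MHz > fs/2 = 18.36 MHz, folds to fs − 28.02 MHz = 8.7 MHz.
44.68 MHz mod fs = 7.96 MHz.
7.96 MHz ≤ fs/2 = 18.36 MHz, appears at 7.96 MHz.
64.74 MHz mod fs = 28.02 MHz.
28.02 MHz > fs/2 = 18.36 MHz, folds to fs − 28.02 MHz = 8.7 MHz.
64.74 MHz and 101.46 MHz both map to 8.7 MHz.

64.74 MHz, 101.46 MHz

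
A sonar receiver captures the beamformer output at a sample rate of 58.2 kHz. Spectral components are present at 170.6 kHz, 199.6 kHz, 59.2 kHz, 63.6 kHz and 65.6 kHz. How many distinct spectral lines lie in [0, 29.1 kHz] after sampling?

fs/2 = 29.1 kHz.
170.6 kHz mod fs = 54.2 kHz.
54.2 kHz > fs/2 = 29.1 kHz, folds to fs − 54.2 kHz = 4 kHz.
199.6 kHz mod fs = 25 kHz.
25 kHz ≤ fs/2 = 29.1 kHz, appears at 25 kHz.
59.2 kHz mod fs = 1 kHz.
1 kHz ≤ fs/2 = 29.1 kHz, appears at 1 kHz.
63.6 kHz mod fs = 5.4 kHz.
5.4 kHz ≤ fs/2 = 29.1 kHz, appears at 5.4 kHz.
65.6 kHz mod fs = 7.4 kHz.
7.4 kHz ≤ fs/2 = 29.1 kHz, appears at 7.4 kHz.
Distinct values: {1 kHz, 4 kHz, 5.4 kHz, 7.4 kHz, 25 kHz} → 5.

5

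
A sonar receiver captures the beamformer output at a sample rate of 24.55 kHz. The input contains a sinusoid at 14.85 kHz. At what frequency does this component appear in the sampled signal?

9.7 kHz

14.85 kHz > fs/2 = 12.275 kHz, folds to fs − 14.85 kHz = 9.7 kHz.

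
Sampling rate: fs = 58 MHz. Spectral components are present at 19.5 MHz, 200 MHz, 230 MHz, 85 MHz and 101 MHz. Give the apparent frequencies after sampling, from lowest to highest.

fs/2 = 29 MHz.
19.5 MHz ≤ fs/2 = 29 MHz, passes unchanged.
200 MHz mod fs = 26 MHz.
26 MHz ≤ fs/2 = 29 MHz, appears at 26 MHz.
230 MHz mod fs = 56 MHz.
56 MHz > fs/2 = 29 MHz, folds to fs − 56 MHz = 2 MHz.
85 MHz mod fs = 27 MHz.
27 MHz ≤ fs/2 = 29 MHz, appears at 27 MHz.
101 MHz mod fs = 43 MHz.
43 MHz > fs/2 = 29 MHz, folds to fs − 43 MHz = 15 MHz.
Distinct values: {2 MHz, 15 MHz, 19.5 MHz, 26 MHz, 27 MHz}.

2 MHz, 15 MHz, 19.5 MHz, 26 MHz, 27 MHz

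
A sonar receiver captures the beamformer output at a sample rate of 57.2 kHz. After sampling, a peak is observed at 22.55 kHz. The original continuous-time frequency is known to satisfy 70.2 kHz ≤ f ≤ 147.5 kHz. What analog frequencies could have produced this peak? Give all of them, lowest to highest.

79.75 kHz, 91.85 kHz, 136.95 kHz

Frequencies that alias to 22.55 kHz are k·fs ± 22.55 kHz for integer k ≥ 0.
k=0: 22.55 kHz.
k=1: 34.65 kHz, 79.75 kHz.
k=2: 91.85 kHz, 136.95 kHz.
k=3: 149.05 kHz, 194.15 kHz.
Within [70.2 kHz, 147.5 kHz]: 79.75 kHz, 91.85 kHz, 136.95 kHz.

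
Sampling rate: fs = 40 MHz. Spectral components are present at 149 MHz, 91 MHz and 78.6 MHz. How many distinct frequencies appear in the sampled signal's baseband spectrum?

fs/2 = 20 MHz.
149 MHz mod fs = 29 MHz.
29 MHz > fs/2 = 20 MHz, folds to fs − 29 MHz = 11 MHz.
91 MHz mod fs = 11 MHz.
11 MHz ≤ fs/2 = 20 MHz, appears at 11 MHz.
78.6 MHz mod fs = 38.6 MHz.
38.6 MHz > fs/2 = 20 MHz, folds to fs − 38.6 MHz = 1.4 MHz.
Distinct values: {1.4 MHz, 11 MHz} → 2.

2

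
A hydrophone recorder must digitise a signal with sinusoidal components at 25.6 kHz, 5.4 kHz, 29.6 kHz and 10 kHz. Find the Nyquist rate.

59.2 kHz

Highest-frequency component: 29.6 kHz.
Nyquist rate = 2 × 29.6 kHz = 59.2 kHz.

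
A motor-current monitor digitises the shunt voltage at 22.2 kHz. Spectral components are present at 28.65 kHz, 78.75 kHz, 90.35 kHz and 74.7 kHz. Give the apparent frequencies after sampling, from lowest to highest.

1.55 kHz, 6.45 kHz, 8.1 kHz, 10.05 kHz

fs/2 = 11.1 kHz.
28.65 kHz mod fs = 6.45 kHz.
6.45 kHz ≤ fs/2 = 11.1 kHz, appears at 6.45 kHz.
78.75 kHz mod fs = 12.15 kHz.
12.15 kHz > fs/2 = 11.1 kHz, folds to fs − 12.15 kHz = 10.05 kHz.
90.35 kHz mod fs = 1.55 kHz.
1.55 kHz ≤ fs/2 = 11.1 kHz, appears at 1.55 kHz.
74.7 kHz mod fs = 8.1 kHz.
8.1 kHz ≤ fs/2 = 11.1 kHz, appears at 8.1 kHz.
Distinct values: {1.55 kHz, 6.45 kHz, 8.1 kHz, 10.05 kHz}.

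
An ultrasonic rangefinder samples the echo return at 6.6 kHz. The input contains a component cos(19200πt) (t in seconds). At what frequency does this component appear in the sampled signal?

3 kHz

ω = 19200π rad/s → f = ω/(2π) = 9600 Hz = 9.6 kHz.
9.6 kHz mod fs = 3 kHz.
3 kHz ≤ fs/2 = 3.3 kHz, appears at 3 kHz.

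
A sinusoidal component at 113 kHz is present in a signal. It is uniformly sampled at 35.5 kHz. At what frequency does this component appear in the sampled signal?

6.5 kHz

113 kHz mod fs = 6.5 kHz.
6.5 kHz ≤ fs/2 = 17.75 kHz, appears at 6.5 kHz.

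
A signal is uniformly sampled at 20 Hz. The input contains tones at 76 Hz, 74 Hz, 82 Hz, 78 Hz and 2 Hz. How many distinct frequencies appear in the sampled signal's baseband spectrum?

3

fs/2 = 10 Hz.
76 Hz mod fs = 16 Hz.
16 Hz > fs/2 = 10 Hz, folds to fs − 16 Hz = 4 Hz.
74 Hz mod fs = 14 Hz.
14 Hz > fs/2 = 10 Hz, folds to fs − 14 Hz = 6 Hz.
82 Hz mod fs = 2 Hz.
2 Hz ≤ fs/2 = 10 Hz, appears at 2 Hz.
78 Hz mod fs = 18 Hz.
18 Hz > fs/2 = 10 Hz, folds to fs − 18 Hz = 2 Hz.
2 Hz ≤ fs/2 = 10 Hz, passes unchanged.
Distinct values: {2 Hz, 4 Hz, 6 Hz} → 3.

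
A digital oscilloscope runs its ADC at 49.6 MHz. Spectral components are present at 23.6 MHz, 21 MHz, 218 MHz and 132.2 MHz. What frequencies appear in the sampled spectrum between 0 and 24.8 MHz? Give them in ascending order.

16.6 MHz, 19.6 MHz, 21 MHz, 23.6 MHz

fs/2 = 24.8 MHz.
23.6 MHz ≤ fs/2 = 24.8 MHz, passes unchanged.
21 MHz ≤ fs/2 = 24.8 MHz, passes unchanged.
218 MHz mod fs = 19.6 MHz.
19.6 MHz ≤ fs/2 = 24.8 MHz, appears at 19.6 MHz.
132.2 MHz mod fs = 33 MHz.
33 MHz > fs/2 = 24.8 MHz, folds to fs − 33 MHz = 16.6 MHz.
Distinct values: {16.6 MHz, 19.6 MHz, 21 MHz, 23.6 MHz}.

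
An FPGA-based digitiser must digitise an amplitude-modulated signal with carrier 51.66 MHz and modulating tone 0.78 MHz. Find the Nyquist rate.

104.88 MHz

AM sidebands sit at fc ± fm = 50.88 MHz and 52.44 MHz.
Highest-frequency component: 52.44 MHz.
Nyquist rate = 2 × 52.44 MHz = 104.88 MHz.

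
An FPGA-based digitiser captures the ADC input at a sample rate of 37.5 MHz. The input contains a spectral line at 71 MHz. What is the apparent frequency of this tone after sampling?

71 MHz mod fs = 33.5 MHz.
33.5 MHz > fs/2 = 18.75 MHz, folds to fs − 33.5 MHz = 4 MHz.

4 MHz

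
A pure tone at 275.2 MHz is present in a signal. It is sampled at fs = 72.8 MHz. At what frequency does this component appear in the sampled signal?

16 MHz

275.2 MHz mod fs = 56.8 MHz.
56.8 MHz > fs/2 = 36.4 MHz, folds to fs − 56.8 MHz = 16 MHz.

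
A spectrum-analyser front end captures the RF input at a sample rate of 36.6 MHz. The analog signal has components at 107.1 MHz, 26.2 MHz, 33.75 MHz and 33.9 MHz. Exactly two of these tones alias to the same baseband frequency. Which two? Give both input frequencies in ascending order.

33.9 MHz, 107.1 MHz

fs/2 = 18.3 MHz.
107.1 MHz mod fs = 33.9 MHz.
33.9 MHz > fs/2 = 18.3 MHz, folds to fs − 33.9 MHz = 2.7 MHz.
26.2 MHz > fs/2 = 18.3 MHz, folds to fs − 26.2 MHz = 10.4 MHz.
33.75 MHz > fs/2 = 18.3 MHz, folds to fs − 33.75 MHz = 2.85 MHz.
33.9 MHz > fs/2 = 18.3 MHz, folds to fs − 33.9 MHz = 2.7 MHz.
33.9 MHz and 107.1 MHz both map to 2.7 MHz.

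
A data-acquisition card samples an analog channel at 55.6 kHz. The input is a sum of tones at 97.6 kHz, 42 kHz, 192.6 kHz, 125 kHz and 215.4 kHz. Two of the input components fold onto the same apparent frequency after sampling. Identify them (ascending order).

42 kHz, 97.6 kHz

fs/2 = 27.8 kHz.
97.6 kHz mod fs = 42 kHz.
42 kHz > fs/2 = 27.8 kHz, folds to fs − 42 kHz = 13.6 kHz.
42 kHz > fs/2 = 27.8 kHz, folds to fs − 42 kHz = 13.6 kHz.
192.6 kHz mod fs = 25.8 kHz.
25.8 kHz ≤ fs/2 = 27.8 kHz, appears at 25.8 kHz.
125 kHz mod fs = 13.8 kHz.
13.8 kHz ≤ fs/2 = 27.8 kHz, appears at 13.8 kHz.
215.4 kHz mod fs = 48.6 kHz.
48.6 kHz > fs/2 = 27.8 kHz, folds to fs − 48.6 kHz = 7 kHz.
42 kHz and 97.6 kHz both map to 13.6 kHz.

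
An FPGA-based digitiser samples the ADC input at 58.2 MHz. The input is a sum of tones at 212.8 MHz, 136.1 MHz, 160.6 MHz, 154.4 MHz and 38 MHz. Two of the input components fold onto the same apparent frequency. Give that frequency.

20.2 MHz

fs/2 = 29.1 MHz.
212.8 MHz mod fs = 38.2 MHz.
38.2 MHz > fs/2 = 29.1 MHz, folds to fs − 38.2 MHz = 20 MHz.
136.1 MHz mod fs = 19.7 MHz.
19.7 MHz ≤ fs/2 = 29.1 MHz, appears at 19.7 MHz.
160.6 MHz mod fs = 44.2 MHz.
44.2 MHz > fs/2 = 29.1 MHz, folds to fs − 44.2 MHz = 14 MHz.
154.4 MHz mod fs = 38 MHz.
38 MHz > fs/2 = 29.1 MHz, folds to fs − 38 MHz = 20.2 MHz.
38 MHz > fs/2 = 29.1 MHz, folds to fs − 38 MHz = 20.2 MHz.
38 MHz and 154.4 MHz both map to 20.2 MHz.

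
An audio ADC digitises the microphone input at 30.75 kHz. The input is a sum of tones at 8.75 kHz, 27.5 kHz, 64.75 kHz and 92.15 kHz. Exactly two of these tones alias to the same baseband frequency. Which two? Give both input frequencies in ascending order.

fs/2 = 15.375 kHz.
8.75 kHz ≤ fs/2 = 15.375 kHz, passes unchanged.
27.5 kHz > fs/2 = 15.375 kHz, folds to fs − 27.5 kHz = 3.25 kHz.
64.75 kHz mod fs = 3.25 kHz.
3.25 kHz ≤ fs/2 = 15.375 kHz, appears at 3.25 kHz.
92.15 kHz mod fs = 30.65 kHz.
30.65 kHz > fs/2 = 15.375 kHz, folds to fs − 30.65 kHz = 0.1 kHz.
27.5 kHz and 64.75 kHz both map to 3.25 kHz.

27.5 kHz, 64.75 kHz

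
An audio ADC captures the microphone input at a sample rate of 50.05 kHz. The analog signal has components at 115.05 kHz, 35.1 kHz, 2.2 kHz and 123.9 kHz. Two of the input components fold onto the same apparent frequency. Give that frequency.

fs/2 = 25.025 kHz.
115.05 kHz mod fs = 14.95 kHz.
14.95 kHz ≤ fs/2 = 25.025 kHz, appears at 14.95 kHz.
35.1 kHz > fs/2 = 25.025 kHz, folds to fs − 35.1 kHz = 14.95 kHz.
2.2 kHz ≤ fs/2 = 25.025 kHz, passes unchanged.
123.9 kHz mod fs = 23.8 kHz.
23.8 kHz ≤ fs/2 = 25.025 kHz, appears at 23.8 kHz.
35.1 kHz and 115.05 kHz both map to 14.95 kHz.

14.95 kHz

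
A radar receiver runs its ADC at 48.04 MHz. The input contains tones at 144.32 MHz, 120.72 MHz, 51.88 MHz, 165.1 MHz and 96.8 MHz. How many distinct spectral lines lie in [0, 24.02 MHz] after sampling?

fs/2 = 24.02 MHz.
144.32 MHz mod fs = 0.2 MHz.
0.2 MHz ≤ fs/2 = 24.02 MHz, appears at 0.2 MHz.
120.72 MHz mod fs = 24.64 MHz.
24.64 MHz > fs/2 = 24.02 MHz, folds to fs − 24.64 MHz = 23.4 MHz.
51.88 MHz mod fs = 3.84 MHz.
3.84 MHz ≤ fs/2 = 24.02 MHz, appears at 3.84 MHz.
165.1 MHz mod fs = 20.98 MHz.
20.98 MHz ≤ fs/2 = 24.02 MHz, appears at 20.98 MHz.
96.8 MHz mod fs = 0.72 MHz.
0.72 MHz ≤ fs/2 = 24.02 MHz, appears at 0.72 MHz.
Distinct values: {0.2 MHz, 0.72 MHz, 3.84 MHz, 20.98 MHz, 23.4 MHz} → 5.

5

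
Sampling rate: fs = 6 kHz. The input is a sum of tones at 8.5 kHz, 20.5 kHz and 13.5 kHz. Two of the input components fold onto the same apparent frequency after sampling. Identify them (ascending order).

fs/2 = 3 kHz.
8.5 kHz mod fs = 2.5 kHz.
2.5 kHz ≤ fs/2 = 3 kHz, appears at 2.5 kHz.
20.5 kHz mod fs = 2.5 kHz.
2.5 kHz ≤ fs/2 = 3 kHz, appears at 2.5 kHz.
13.5 kHz mod fs = 1.5 kHz.
1.5 kHz ≤ fs/2 = 3 kHz, appears at 1.5 kHz.
8.5 kHz and 20.5 kHz both map to 2.5 kHz.

8.5 kHz, 20.5 kHz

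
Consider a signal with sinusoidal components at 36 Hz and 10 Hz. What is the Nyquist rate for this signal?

72 Hz

Highest-frequency component: 36 Hz.
Nyquist rate = 2 × 36 Hz = 72 Hz.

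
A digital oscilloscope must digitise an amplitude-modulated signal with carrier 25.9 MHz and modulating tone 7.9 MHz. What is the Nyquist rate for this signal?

67.6 MHz

AM sidebands sit at fc ± fm = 18 MHz and 33.8 MHz.
Highest-frequency component: 33.8 MHz.
Nyquist rate = 2 × 33.8 MHz = 67.6 MHz.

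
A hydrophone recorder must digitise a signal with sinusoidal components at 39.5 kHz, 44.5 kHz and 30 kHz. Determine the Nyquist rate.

89 kHz

Highest-frequency component: 44.5 kHz.
Nyquist rate = 2 × 44.5 kHz = 89 kHz.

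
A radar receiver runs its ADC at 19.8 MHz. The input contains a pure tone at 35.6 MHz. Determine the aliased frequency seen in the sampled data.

4 MHz

35.6 MHz mod fs = 15.8 MHz.
15.8 MHz > fs/2 = 9.9 MHz, folds to fs − 15.8 MHz = 4 MHz.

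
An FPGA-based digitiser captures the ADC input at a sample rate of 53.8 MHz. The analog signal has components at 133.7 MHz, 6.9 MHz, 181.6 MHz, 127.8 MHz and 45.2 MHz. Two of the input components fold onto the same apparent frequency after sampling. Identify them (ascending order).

fs/2 = 26.9 MHz.
133.7 MHz mod fs = 26.1 MHz.
26.1 MHz ≤ fs/2 = 26.9 MHz, appears at 26.1 MHz.
6.9 MHz ≤ fs/2 = 26.9 MHz, passes unchanged.
181.6 MHz mod fs = 20.2 MHz.
20.2 MHz ≤ fs/2 = 26.9 MHz, appears at 20.2 MHz.
127.8 MHz mod fs = 20.2 MHz.
20.2 MHz ≤ fs/2 = 26.9 MHz, appears at 20.2 MHz.
45.2 MHz > fs/2 = 26.9 MHz, folds to fs − 45.2 MHz = 8.6 MHz.
127.8 MHz and 181.6 MHz both map to 20.2 MHz.

127.8 MHz, 181.6 MHz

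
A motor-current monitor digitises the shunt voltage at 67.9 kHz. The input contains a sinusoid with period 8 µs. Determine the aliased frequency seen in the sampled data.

10.8 kHz

T = 8 µs → f = 1/T = 125 kHz.
125 kHz mod fs = 57.1 kHz.
57.1 kHz > fs/2 = 33.95 kHz, folds to fs − 57.1 kHz = 10.8 kHz.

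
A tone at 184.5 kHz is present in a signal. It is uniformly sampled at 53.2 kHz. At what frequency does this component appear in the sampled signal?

24.9 kHz

184.5 kHz mod fs = 24.9 kHz.
24.9 kHz ≤ fs/2 = 26.6 kHz, appears at 24.9 kHz.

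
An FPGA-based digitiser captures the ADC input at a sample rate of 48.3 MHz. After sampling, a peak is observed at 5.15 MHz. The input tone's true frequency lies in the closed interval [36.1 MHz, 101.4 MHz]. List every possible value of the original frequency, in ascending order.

43.15 MHz, 53.45 MHz, 91.45 MHz

Frequencies that alias to 5.15 MHz are k·fs ± 5.15 MHz for integer k ≥ 0.
k=0: 5.15 MHz.
k=1: 43.15 MHz, 53.45 MHz.
k=2: 91.45 MHz, 101.75 MHz.
k=3: 139.75 MHz, 150.05 MHz.
Within [36.1 MHz, 101.4 MHz]: 43.15 MHz, 53.45 MHz, 91.45 MHz.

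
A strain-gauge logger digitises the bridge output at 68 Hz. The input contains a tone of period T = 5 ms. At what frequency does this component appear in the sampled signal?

T = 5 ms → f = 1/T = 200 Hz.
200 Hz mod fs = 64 Hz.
64 Hz > fs/2 = 34 Hz, folds to fs − 64 Hz = 4 Hz.

4 Hz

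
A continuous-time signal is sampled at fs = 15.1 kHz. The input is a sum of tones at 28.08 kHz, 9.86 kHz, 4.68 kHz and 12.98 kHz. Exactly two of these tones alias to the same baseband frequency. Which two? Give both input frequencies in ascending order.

12.98 kHz, 28.08 kHz

fs/2 = 7.55 kHz.
28.08 kHz mod fs = 12.98 kHz.
12.98 kHz > fs/2 = 7.55 kHz, folds to fs − 12.98 kHz = 2.12 kHz.
9.86 kHz > fs/2 = 7.55 kHz, folds to fs − 9.86 kHz = 5.24 kHz.
4.68 kHz ≤ fs/2 = 7.55 kHz, passes unchanged.
12.98 kHz > fs/2 = 7.55 kHz, folds to fs − 12.98 kHz = 2.12 kHz.
12.98 kHz and 28.08 kHz both map to 2.12 kHz.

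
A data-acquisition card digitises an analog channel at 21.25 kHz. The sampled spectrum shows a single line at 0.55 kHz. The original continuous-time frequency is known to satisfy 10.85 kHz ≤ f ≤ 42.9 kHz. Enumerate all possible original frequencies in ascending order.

Frequencies that alias to 0.55 kHz are k·fs ± 0.55 kHz for integer k ≥ 0.
k=0: 0.55 kHz.
k=1: 20.7 kHz, 21.8 kHz.
k=2: 41.95 kHz, 43.05 kHz.
k=3: 63.2 kHz, 64.3 kHz.
Within [10.85 kHz, 42.9 kHz]: 20.7 kHz, 21.8 kHz, 41.95 kHz.

20.7 kHz, 21.8 kHz, 41.95 kHz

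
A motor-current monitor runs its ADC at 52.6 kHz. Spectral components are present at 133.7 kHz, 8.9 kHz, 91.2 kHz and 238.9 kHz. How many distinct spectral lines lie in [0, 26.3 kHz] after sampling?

fs/2 = 26.3 kHz.
133.7 kHz mod fs = 28.5 kHz.
28.5 kHz > fs/2 = 26.3 kHz, folds to fs − 28.5 kHz = 24.1 kHz.
8.9 kHz ≤ fs/2 = 26.3 kHz, passes unchanged.
91.2 kHz mod fs = 38.6 kHz.
38.6 kHz > fs/2 = 26.3 kHz, folds to fs − 38.6 kHz = 14 kHz.
238.9 kHz mod fs = 28.5 kHz.
28.5 kHz > fs/2 = 26.3 kHz, folds to fs − 28.5 kHz = 24.1 kHz.
Distinct values: {8.9 kHz, 14 kHz, 24.1 kHz} → 3.

3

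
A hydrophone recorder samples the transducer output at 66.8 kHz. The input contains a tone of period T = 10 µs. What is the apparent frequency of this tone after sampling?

33.2 kHz

T = 10 µs → f = 1/T = 100 kHz.
100 kHz mod fs = 33.2 kHz.
33.2 kHz ≤ fs/2 = 33.4 kHz, appears at 33.2 kHz.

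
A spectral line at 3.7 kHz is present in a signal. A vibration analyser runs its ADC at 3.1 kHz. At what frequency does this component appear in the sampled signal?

0.6 kHz

3.7 kHz mod fs = 0.6 kHz.
0.6 kHz ≤ fs/2 = 1.55 kHz, appears at 0.6 kHz.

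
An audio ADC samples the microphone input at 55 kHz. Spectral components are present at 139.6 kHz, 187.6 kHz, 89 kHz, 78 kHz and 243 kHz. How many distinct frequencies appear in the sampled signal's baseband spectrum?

4

fs/2 = 27.5 kHz.
139.6 kHz mod fs = 29.6 kHz.
29.6 kHz > fs/2 = 27.5 kHz, folds to fs − 29.6 kHz = 25.4 kHz.
187.6 kHz mod fs = 22.6 kHz.
22.6 kHz ≤ fs/2 = 27.5 kHz, appears at 22.6 kHz.
89 kHz mod fs = 34 kHz.
34 kHz > fs/2 = 27.5 kHz, folds to fs − 34 kHz = 21 kHz.
78 kHz mod fs = 23 kHz.
23 kHz ≤ fs/2 = 27.5 kHz, appears at 23 kHz.
243 kHz mod fs = 23 kHz.
23 kHz ≤ fs/2 = 27.5 kHz, appears at 23 kHz.
Distinct values: {21 kHz, 22.6 kHz, 23 kHz, 25.4 kHz} → 4.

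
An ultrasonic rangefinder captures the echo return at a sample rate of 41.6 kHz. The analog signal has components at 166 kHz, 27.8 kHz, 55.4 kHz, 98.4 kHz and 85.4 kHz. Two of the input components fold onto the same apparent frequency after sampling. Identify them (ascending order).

fs/2 = 20.8 kHz.
166 kHz mod fs = 41.2 kHz.
41.2 kHz > fs/2 = 20.8 kHz, folds to fs − 41.2 kHz = 0.4 kHz.
27.8 kHz > fs/2 = 20.8 kHz, folds to fs − 27.8 kHz = 13.8 kHz.
55.4 kHz mod fs = 13.8 kHz.
13.8 kHz ≤ fs/2 = 20.8 kHz, appears at 13.8 kHz.
98.4 kHz mod fs = 15.2 kHz.
15.2 kHz ≤ fs/2 = 20.8 kHz, appears at 15.2 kHz.
85.4 kHz mod fs = 2.2 kHz.
2.2 kHz ≤ fs/2 = 20.8 kHz, appears at 2.2 kHz.
27.8 kHz and 55.4 kHz both map to 13.8 kHz.

27.8 kHz, 55.4 kHz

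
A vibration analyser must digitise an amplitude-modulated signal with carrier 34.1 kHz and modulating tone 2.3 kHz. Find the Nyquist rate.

72.8 kHz

AM sidebands sit at fc ± fm = 31.8 kHz and 36.4 kHz.
Highest-frequency component: 36.4 kHz.
Nyquist rate = 2 × 36.4 kHz = 72.8 kHz.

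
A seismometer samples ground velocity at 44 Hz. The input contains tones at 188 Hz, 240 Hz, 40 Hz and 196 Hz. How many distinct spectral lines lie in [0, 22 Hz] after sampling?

fs/2 = 22 Hz.
188 Hz mod fs = 12 Hz.
12 Hz ≤ fs/2 = 22 Hz, appears at 12 Hz.
240 Hz mod fs = 20 Hz.
20 Hz ≤ fs/2 = 22 Hz, appears at 20 Hz.
40 Hz > fs/2 = 22 Hz, folds to fs − 40 Hz = 4 Hz.
196 Hz mod fs = 20 Hz.
20 Hz ≤ fs/2 = 22 Hz, appears at 20 Hz.
Distinct values: {4 Hz, 12 Hz, 20 Hz} → 3.

3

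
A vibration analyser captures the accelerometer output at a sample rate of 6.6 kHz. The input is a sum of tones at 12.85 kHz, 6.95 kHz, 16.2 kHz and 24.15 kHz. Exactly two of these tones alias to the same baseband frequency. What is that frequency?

fs/2 = 3.3 kHz.
12.85 kHz mod fs = 6.25 kHz.
6.25 kHz > fs/2 = 3.3 kHz, folds to fs − 6.25 kHz = 0.35 kHz.
6.95 kHz mod fs = 0.35 kHz.
0.35 kHz ≤ fs/2 = 3.3 kHz, appears at 0.35 kHz.
16.2 kHz mod fs = 3 kHz.
3 kHz ≤ fs/2 = 3.3 kHz, appears at 3 kHz.
24.15 kHz mod fs = 4.35 kHz.
4.35 kHz > fs/2 = 3.3 kHz, folds to fs − 4.35 kHz = 2.25 kHz.
6.95 kHz and 12.85 kHz both map to 0.35 kHz.

0.35 kHz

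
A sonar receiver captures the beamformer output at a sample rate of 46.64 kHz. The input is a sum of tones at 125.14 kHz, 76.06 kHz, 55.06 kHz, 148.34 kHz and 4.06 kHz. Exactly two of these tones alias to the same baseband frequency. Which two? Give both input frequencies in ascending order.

fs/2 = 23.32 kHz.
125.14 kHz mod fs = 31.86 kHz.
31.86 kHz > fs/2 = 23.32 kHz, folds to fs − 31.86 kHz = 14.78 kHz.
76.06 kHz mod fs = 29.42 kHz.
29.42 kHz > fs/2 = 23.32 kHz, folds to fs − 29.42 kHz = 17.22 kHz.
55.06 kHz mod fs = 8.42 kHz.
8.42 kHz ≤ fs/2 = 23.32 kHz, appears at 8.42 kHz.
148.34 kHz mod fs = 8.42 kHz.
8.42 kHz ≤ fs/2 = 23.32 kHz, appears at 8.42 kHz.
4.06 kHz ≤ fs/2 = 23.32 kHz, passes unchanged.
55.06 kHz and 148.34 kHz both map to 8.42 kHz.

55.06 kHz, 148.34 kHz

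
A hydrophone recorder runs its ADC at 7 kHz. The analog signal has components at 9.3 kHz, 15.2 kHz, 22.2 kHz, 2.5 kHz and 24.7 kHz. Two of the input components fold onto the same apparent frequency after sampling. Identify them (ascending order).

fs/2 = 3.5 kHz.
9.3 kHz mod fs = 2.3 kHz.
2.3 kHz ≤ fs/2 = 3.5 kHz, appears at 2.3 kHz.
15.2 kHz mod fs = 1.2 kHz.
1.2 kHz ≤ fs/2 = 3.5 kHz, appears at 1.2 kHz.
22.2 kHz mod fs = 1.2 kHz.
1.2 kHz ≤ fs/2 = 3.5 kHz, appears at 1.2 kHz.
2.5 kHz ≤ fs/2 = 3.5 kHz, passes unchanged.
24.7 kHz mod fs = 3.7 kHz.
3.7 kHz > fs/2 = 3.5 kHz, folds to fs − 3.7 kHz = 3.3 kHz.
15.2 kHz and 22.2 kHz both map to 1.2 kHz.

15.2 kHz, 22.2 kHz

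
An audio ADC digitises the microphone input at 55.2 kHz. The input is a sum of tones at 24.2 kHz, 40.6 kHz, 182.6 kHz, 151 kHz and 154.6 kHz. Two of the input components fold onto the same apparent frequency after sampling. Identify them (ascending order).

40.6 kHz, 151 kHz

fs/2 = 27.6 kHz.
24.2 kHz ≤ fs/2 = 27.6 kHz, passes unchanged.
40.6 kHz > fs/2 = 27.6 kHz, folds to fs − 40.6 kHz = 14.6 kHz.
182.6 kHz mod fs = 17 kHz.
17 kHz ≤ fs/2 = 27.6 kHz, appears at 17 kHz.
151 kHz mod fs = 40.6 kHz.
40.6 kHz > fs/2 = 27.6 kHz, folds to fs − 40.6 kHz = 14.6 kHz.
154.6 kHz mod fs = 44.2 kHz.
44.2 kHz > fs/2 = 27.6 kHz, folds to fs − 44.2 kHz = 11 kHz.
40.6 kHz and 151 kHz both map to 14.6 kHz.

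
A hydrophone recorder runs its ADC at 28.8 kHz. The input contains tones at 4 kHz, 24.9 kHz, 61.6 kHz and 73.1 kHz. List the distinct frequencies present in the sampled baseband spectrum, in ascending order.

3.9 kHz, 4 kHz, 13.3 kHz

fs/2 = 14.4 kHz.
4 kHz ≤ fs/2 = 14.4 kHz, passes unchanged.
24.9 kHz > fs/2 = 14.4 kHz, folds to fs − 24.9 kHz = 3.9 kHz.
61.6 kHz mod fs = 4 kHz.
4 kHz ≤ fs/2 = 14.4 kHz, appears at 4 kHz.
73.1 kHz mod fs = 15.5 kHz.
15.5 kHz > fs/2 = 14.4 kHz, folds to fs − 15.5 kHz = 13.3 kHz.
Distinct values: {3.9 kHz, 4 kHz, 13.3 kHz}.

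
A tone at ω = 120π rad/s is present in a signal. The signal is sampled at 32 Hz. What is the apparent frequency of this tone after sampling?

ω = 120π rad/s → f = ω/(2π) = 60 Hz.
60 Hz mod fs = 28 Hz.
28 Hz > fs/2 = 16 Hz, folds to fs − 28 Hz = 4 Hz.

4 Hz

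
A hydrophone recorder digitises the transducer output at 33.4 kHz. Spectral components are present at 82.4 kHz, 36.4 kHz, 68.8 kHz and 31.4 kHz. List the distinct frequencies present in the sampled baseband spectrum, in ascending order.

fs/2 = 16.7 kHz.
82.4 kHz mod fs = 15.6 kHz.
15.6 kHz ≤ fs/2 = 16.7 kHz, appears at 15.6 kHz.
36.4 kHz mod fs = 3 kHz.
3 kHz ≤ fs/2 = 16.7 kHz, appears at 3 kHz.
68.8 kHz mod fs = 2 kHz.
2 kHz ≤ fs/2 = 16.7 kHz, appears at 2 kHz.
31.4 kHz > fs/2 = 16.7 kHz, folds to fs − 31.4 kHz = 2 kHz.
Distinct values: {2 kHz, 3 kHz, 15.6 kHz}.

2 kHz, 3 kHz, 15.6 kHz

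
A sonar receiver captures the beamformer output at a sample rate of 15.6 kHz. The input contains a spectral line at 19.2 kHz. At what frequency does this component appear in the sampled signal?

3.6 kHz

19.2 kHz mod fs = 3.6 kHz.
3.6 kHz ≤ fs/2 = 7.8 kHz, appears at 3.6 kHz.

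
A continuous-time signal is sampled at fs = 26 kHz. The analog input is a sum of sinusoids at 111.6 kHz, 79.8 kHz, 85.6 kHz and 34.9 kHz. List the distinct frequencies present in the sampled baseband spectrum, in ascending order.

1.8 kHz, 7.6 kHz, 8.9 kHz

fs/2 = 13 kHz.
111.6 kHz mod fs = 7.6 kHz.
7.6 kHz ≤ fs/2 = 13 kHz, appears at 7.6 kHz.
79.8 kHz mod fs = 1.8 kHz.
1.8 kHz ≤ fs/2 = 13 kHz, appears at 1.8 kHz.
85.6 kHz mod fs = 7.6 kHz.
7.6 kHz ≤ fs/2 = 13 kHz, appears at 7.6 kHz.
34.9 kHz mod fs = 8.9 kHz.
8.9 kHz ≤ fs/2 = 13 kHz, appears at 8.9 kHz.
Distinct values: {1.8 kHz, 7.6 kHz, 8.9 kHz}.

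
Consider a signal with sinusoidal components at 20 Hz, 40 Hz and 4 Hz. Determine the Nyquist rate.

Highest-frequency component: 40 Hz.
Nyquist rate = 2 × 40 Hz = 80 Hz.

80 Hz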